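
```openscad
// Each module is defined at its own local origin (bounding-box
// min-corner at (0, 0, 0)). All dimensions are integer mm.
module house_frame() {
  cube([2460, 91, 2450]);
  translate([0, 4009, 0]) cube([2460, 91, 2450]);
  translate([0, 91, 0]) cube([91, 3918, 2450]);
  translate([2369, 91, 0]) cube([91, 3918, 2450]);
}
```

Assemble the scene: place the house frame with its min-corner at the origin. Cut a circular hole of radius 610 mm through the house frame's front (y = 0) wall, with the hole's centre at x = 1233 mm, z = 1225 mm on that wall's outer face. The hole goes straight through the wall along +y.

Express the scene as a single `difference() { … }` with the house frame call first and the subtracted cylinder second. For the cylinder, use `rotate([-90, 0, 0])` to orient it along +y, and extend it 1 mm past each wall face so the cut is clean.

difference() {
  house_frame();
  translate([1233, -1, 1225]) rotate([-90, 0, 0]) cylinder(h = 93, r = 610);
}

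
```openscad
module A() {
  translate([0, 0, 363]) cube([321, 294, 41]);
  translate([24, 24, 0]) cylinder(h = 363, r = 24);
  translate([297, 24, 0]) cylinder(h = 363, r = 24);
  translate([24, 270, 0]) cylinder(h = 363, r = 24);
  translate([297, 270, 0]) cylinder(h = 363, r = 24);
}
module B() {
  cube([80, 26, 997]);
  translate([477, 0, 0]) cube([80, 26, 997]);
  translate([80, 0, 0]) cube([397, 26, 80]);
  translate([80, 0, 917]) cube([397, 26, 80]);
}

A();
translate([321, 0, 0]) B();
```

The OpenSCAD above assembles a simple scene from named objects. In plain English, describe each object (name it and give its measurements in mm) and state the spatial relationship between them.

A is a simple wooden stool: a rectangular seat 321 mm (x) by 294 mm (y), 41 mm thick, top face at z = 404 mm, on four round legs, each 48 mm in diameter. The legs rest on z = 0, each leg's axis is inset half a diameter from the nearest pair of seat edges (so the leg's bounding box is flush with the corner).

B is a rectangular picture frame lying in the x–z plane (depth along y). The opening is 397 mm wide (x) by 837 mm tall (z), surrounded by a border 80 mm wide on all four sides. The frame is 26 mm deep and is made of two full-height vertical stiles with two horizontal rails fitted between them.

The picture frame is against the stool's +x side, with their −y faces flush.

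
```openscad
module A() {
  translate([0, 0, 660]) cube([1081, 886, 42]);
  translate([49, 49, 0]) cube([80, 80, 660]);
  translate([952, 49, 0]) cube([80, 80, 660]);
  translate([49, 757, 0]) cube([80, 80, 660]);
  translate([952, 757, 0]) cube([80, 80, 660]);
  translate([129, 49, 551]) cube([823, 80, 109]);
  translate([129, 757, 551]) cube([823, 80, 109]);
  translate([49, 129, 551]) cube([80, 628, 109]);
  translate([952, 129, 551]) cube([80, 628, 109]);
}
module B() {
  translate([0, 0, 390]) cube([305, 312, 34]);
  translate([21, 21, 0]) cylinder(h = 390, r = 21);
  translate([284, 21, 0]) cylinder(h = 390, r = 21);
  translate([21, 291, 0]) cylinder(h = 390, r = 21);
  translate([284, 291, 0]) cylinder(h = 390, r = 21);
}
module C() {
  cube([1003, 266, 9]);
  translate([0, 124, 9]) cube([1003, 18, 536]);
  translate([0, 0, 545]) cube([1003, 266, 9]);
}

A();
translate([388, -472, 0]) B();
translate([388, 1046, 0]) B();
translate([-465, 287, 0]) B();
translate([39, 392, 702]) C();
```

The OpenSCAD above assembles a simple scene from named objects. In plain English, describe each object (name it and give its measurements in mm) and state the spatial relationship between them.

A is a table: top 1081 mm (x) × 886 mm (y), 42 mm thick, upper face at z = 702 mm, on four 80×80 mm square legs, each inset 49 mm from the nearest pair of top edges, running from z = 0 to the bottom of the top. Four apron rails, 80 mm thick and 109 mm tall, run between adjacent legs with their top edges flush with the underside of the top and their outer faces flush with the legs' outer faces.

B is a four-legged stool. The seat is a 305×312×34 mm slab whose top surface is at z = 424 mm; four round legs, each 42 mm in diameter, run from the floor (z = 0) to the underside of the seat, each leg's axis is inset half a diameter from the nearest pair of seat edges (so the leg's bounding box is flush with the corner).

C is an I-beam lying along x, 1003 mm long. Overall section height 554 mm. Two flanges 266 mm wide (y) and 9 mm thick, one on the floor and one at the top; a web 18 mm thick runs between them, centred on the flange width.

Three stools sit around the table at the −y, +y, −x sides. The I-beam is on top of the table.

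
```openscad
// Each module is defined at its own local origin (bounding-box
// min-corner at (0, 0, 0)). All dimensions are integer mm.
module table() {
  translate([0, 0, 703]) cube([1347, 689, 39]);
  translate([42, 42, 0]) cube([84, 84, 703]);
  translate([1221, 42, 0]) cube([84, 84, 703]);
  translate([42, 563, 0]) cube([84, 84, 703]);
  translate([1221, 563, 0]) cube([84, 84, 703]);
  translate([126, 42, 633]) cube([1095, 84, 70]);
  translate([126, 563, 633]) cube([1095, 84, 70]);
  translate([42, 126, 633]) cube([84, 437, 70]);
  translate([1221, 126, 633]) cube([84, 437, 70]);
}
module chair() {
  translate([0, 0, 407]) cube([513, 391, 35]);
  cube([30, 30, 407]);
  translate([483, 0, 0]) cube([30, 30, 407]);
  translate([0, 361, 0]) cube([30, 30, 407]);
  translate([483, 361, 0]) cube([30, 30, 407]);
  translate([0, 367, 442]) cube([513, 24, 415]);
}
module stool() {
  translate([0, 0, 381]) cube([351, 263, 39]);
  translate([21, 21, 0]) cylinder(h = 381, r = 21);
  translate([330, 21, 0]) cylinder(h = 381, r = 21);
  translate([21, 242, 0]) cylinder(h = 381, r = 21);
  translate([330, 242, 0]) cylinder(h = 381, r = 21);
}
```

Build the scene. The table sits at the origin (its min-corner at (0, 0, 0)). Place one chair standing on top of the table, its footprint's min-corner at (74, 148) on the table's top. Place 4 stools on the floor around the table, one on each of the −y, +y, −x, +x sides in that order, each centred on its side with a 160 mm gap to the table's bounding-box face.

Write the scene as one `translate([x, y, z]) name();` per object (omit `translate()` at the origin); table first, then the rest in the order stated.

table();
translate([74, 148, 742]) chair();
translate([498, -423, 0]) stool();
translate([498, 849, 0]) stool();
translate([-511, 213, 0]) stool();
translate([1507, 213, 0]) stool();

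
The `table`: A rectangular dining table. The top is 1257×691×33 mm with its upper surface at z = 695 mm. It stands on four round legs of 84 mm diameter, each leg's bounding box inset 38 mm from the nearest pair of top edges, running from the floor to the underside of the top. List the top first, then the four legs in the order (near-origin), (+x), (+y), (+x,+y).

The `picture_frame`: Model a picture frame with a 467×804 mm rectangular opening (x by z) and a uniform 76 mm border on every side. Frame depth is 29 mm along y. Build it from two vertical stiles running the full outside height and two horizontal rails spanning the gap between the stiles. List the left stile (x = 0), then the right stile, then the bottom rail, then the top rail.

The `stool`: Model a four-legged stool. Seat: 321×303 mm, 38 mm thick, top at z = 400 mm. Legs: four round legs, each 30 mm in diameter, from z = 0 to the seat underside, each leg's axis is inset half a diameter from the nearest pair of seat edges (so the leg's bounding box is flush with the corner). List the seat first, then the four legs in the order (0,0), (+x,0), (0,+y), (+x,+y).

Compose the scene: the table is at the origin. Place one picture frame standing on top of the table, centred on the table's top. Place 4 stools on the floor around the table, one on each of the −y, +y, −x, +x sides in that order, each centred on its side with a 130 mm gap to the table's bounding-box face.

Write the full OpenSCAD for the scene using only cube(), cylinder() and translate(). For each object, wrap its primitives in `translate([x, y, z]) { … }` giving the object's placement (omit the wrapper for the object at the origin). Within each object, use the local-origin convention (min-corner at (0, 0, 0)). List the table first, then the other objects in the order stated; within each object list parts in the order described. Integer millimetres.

translate([0, 0, 662]) cube([1257, 691, 33]);
translate([80, 80, 0]) cylinder(h = 662, r = 42);
translate([1177, 80, 0]) cylinder(h = 662, r = 42);
translate([80, 611, 0]) cylinder(h = 662, r = 42);
translate([1177, 611, 0]) cylinder(h = 662, r = 42);
translate([319, 331, 695]) {
  cube([76, 29, 956]);
  translate([543, 0, 0]) cube([76, 29, 956]);
  translate([76, 0, 0]) cube([467, 29, 76]);
  translate([76, 0, 880]) cube([467, 29, 76]);
}
translate([468, -433, 0]) {
  translate([0, 0, 362]) cube([321, 303, 38]);
  translate([15, 15, 0]) cylinder(h = 362, r = 15);
  translate([306, 15, 0]) cylinder(h = 362, r = 15);
  translate([15, 288, 0]) cylinder(h = 362, r = 15);
  translate([306, 288, 0]) cylinder(h = 362, r = 15);
}
translate([468, 821, 0]) {
  translate([0, 0, 362]) cube([321, 303, 38]);
  translate([15, 15, 0]) cylinder(h = 362, r = 15);
  translate([306, 15, 0]) cylinder(h = 362, r = 15);
  translate([15, 288, 0]) cylinder(h = 362, r = 15);
  translate([306, 288, 0]) cylinder(h = 362, r = 15);
}
translate([-451, 194, 0]) {
  translate([0, 0, 362]) cube([321, 303, 38]);
  translate([15, 15, 0]) cylinder(h = 362, r = 15);
  translate([306, 15, 0]) cylinder(h = 362, r = 15);
  translate([15, 288, 0]) cylinder(h = 362, r = 15);
  translate([306, 288, 0]) cylinder(h = 362, r = 15);
}
translate([1387, 194, 0]) {
  translate([0, 0, 362]) cube([321, 303, 38]);
  translate([15, 15, 0]) cylinder(h = 362, r = 15);
  translate([306, 15, 0]) cylinder(h = 362, r = 15);
  translate([15, 288, 0]) cylinder(h = 362, r = 15);
  translate([306, 288, 0]) cylinder(h = 362, r = 15);
}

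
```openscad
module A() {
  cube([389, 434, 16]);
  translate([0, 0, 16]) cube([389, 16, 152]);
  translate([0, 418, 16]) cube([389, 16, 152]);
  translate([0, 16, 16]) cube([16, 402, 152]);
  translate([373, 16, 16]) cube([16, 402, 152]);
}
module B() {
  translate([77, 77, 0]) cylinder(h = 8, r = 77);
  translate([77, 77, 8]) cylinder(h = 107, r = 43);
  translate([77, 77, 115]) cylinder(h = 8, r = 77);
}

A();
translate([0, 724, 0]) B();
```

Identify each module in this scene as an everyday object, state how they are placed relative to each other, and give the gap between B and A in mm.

A is an open box. B is a spool. The spool is on the floor beside the open box on its +y side. The gap between the spool and the open box is 290 mm.

The spool's nearest face is 290 mm from the open box's +y face.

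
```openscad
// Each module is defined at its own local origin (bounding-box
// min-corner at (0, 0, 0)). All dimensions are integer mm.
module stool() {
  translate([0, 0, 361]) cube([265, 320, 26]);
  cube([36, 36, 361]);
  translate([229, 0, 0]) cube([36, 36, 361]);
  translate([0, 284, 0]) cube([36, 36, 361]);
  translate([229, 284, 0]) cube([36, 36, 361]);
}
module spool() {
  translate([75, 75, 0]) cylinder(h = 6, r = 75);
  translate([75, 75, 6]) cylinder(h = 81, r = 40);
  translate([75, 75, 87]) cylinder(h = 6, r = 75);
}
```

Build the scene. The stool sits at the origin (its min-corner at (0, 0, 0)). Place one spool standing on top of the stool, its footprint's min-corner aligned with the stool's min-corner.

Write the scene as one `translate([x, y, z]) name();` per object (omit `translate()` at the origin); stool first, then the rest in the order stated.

stool();
translate([0, 0, 387]) spool();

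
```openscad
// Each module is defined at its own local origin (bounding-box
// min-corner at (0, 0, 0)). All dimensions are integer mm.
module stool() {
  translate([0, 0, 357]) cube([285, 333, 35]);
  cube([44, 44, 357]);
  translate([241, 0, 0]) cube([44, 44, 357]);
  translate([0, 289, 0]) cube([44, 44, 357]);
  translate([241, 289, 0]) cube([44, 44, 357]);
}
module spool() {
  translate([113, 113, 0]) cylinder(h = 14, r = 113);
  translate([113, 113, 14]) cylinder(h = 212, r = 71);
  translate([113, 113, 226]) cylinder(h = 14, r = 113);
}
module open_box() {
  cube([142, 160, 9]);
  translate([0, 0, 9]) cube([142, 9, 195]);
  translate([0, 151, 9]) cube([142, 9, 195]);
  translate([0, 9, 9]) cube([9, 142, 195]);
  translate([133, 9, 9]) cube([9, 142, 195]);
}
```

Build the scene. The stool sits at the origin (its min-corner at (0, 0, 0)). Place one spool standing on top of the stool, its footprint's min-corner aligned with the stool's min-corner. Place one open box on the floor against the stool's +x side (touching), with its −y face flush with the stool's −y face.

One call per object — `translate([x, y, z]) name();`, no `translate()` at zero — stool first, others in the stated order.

stool();
translate([0, 0, 392]) spool();
translate([285, 0, 0]) open_box();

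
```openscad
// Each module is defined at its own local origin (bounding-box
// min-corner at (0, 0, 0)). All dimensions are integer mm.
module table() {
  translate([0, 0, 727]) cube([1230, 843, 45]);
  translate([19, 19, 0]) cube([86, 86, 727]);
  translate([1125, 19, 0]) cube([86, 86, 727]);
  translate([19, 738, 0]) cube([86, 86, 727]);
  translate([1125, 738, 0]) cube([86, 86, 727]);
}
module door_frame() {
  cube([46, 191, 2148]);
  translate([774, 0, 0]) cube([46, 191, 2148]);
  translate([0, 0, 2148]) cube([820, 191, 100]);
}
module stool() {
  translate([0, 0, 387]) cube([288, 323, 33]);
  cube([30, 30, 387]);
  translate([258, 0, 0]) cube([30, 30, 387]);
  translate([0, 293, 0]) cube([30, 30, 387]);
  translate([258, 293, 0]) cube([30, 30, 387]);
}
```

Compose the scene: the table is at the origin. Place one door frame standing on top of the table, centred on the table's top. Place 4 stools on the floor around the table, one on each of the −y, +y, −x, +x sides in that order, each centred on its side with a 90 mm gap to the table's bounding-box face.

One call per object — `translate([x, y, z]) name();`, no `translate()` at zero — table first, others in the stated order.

table();
translate([205, 326, 772]) door_frame();
translate([471, -413, 0]) stool();
translate([471, 933, 0]) stool();
translate([-378, 260, 0]) stool();
translate([1320, 260, 0]) stool();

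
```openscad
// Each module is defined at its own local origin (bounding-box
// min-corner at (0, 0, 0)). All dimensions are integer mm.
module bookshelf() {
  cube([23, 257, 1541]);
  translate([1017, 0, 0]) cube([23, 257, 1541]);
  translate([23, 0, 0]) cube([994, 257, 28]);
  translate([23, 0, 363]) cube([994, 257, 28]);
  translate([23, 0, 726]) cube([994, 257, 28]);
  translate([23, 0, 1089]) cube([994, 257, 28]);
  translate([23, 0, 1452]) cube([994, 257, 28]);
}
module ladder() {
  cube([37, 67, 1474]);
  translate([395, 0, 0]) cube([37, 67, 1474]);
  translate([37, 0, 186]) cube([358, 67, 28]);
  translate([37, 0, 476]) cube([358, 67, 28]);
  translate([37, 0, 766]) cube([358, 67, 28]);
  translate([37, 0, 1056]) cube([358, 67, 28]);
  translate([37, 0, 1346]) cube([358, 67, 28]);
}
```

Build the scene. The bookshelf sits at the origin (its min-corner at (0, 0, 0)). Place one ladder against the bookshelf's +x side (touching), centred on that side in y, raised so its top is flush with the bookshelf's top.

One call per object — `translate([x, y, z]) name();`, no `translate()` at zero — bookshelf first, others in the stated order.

bookshelf();
translate([1040, 95, 67]) ladder();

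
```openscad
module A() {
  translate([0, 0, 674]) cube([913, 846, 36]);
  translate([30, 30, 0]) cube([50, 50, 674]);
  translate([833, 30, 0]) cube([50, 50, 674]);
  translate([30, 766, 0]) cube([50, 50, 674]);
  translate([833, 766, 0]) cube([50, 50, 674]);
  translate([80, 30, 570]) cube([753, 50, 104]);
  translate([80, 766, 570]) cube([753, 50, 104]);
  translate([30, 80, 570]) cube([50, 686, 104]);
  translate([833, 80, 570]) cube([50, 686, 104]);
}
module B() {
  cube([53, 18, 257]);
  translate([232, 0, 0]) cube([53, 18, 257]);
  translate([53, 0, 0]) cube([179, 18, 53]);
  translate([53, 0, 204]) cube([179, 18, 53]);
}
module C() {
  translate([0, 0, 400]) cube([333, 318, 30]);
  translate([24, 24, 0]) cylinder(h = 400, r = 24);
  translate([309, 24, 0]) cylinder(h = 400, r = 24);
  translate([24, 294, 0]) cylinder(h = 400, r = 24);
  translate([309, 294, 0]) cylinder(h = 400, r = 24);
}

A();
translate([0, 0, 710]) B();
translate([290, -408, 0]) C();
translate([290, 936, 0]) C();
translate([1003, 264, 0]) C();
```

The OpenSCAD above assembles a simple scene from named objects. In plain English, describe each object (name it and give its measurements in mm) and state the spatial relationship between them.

A is a table: top 913 mm (x) × 846 mm (y), 36 mm thick, upper face at z = 710 mm, on four 50×50 mm square legs, each inset 30 mm from the nearest pair of top edges, running from z = 0 to the bottom of the top. Four apron rails, 50 mm thick and 104 mm tall, run between adjacent legs with their top edges flush with the underside of the top and their outer faces flush with the legs' outer faces.

B is a picture frame with a 179×151 mm rectangular opening (x by z) and a uniform 53 mm border on every side. Frame depth is 18 mm along y. It is built from two vertical stiles running the full outside height and two horizontal rails spanning the gap between the stiles.

C is a four-legged stool. The seat is 333×318 mm, 30 mm thick, top at z = 430 mm. It stands on four round legs, each 48 mm in diameter, from z = 0 to the seat underside, each leg's axis is inset half a diameter from the nearest pair of seat edges (so the leg's bounding box is flush with the corner).

The picture frame is on top of the table. Three stools sit around the table at the −y, +y, +x sides.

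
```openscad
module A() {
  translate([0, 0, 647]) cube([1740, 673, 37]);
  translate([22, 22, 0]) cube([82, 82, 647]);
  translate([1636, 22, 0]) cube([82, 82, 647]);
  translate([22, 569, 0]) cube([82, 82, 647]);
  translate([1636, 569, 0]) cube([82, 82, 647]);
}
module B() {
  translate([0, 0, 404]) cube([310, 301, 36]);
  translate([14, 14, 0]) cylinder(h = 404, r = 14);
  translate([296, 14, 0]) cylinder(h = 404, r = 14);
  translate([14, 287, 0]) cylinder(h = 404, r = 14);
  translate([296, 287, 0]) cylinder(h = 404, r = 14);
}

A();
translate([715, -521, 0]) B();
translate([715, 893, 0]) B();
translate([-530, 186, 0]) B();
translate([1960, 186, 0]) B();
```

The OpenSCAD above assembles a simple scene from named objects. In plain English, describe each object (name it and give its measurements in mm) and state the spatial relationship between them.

A is a rectangular dining table. The top is 1740×673×37 mm with its upper surface at z = 684 mm. It stands on four 82×82 mm square legs, each inset 22 mm from the nearest pair of top edges, running from the floor to the underside of the top.

B is a four-legged stool. The seat is 310×301 mm, 36 mm thick, top at z = 440 mm. It stands on four round legs, each 28 mm in diameter, from z = 0 to the seat underside, each leg's axis is inset half a diameter from the nearest pair of seat edges (so the leg's bounding box is flush with the corner).

Four stools sit around the table at the −y, +y, −x, +x sides.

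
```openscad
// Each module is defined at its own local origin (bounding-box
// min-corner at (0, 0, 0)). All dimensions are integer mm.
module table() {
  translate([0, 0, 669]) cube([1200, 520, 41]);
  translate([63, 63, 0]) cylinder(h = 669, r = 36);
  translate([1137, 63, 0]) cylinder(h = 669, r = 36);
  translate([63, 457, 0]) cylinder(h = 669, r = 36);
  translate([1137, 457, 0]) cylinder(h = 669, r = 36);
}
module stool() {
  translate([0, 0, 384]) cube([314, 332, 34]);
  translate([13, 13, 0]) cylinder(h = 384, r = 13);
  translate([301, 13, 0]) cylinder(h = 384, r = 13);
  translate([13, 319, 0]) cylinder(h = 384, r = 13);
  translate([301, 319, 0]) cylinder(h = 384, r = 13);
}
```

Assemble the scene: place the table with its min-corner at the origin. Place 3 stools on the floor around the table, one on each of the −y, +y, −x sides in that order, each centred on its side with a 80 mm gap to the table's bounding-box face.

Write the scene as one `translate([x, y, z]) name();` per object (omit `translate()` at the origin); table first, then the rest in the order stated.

table();
translate([443, -412, 0]) stool();
translate([443, 600, 0]) stool();
translate([-394, 94, 0]) stool();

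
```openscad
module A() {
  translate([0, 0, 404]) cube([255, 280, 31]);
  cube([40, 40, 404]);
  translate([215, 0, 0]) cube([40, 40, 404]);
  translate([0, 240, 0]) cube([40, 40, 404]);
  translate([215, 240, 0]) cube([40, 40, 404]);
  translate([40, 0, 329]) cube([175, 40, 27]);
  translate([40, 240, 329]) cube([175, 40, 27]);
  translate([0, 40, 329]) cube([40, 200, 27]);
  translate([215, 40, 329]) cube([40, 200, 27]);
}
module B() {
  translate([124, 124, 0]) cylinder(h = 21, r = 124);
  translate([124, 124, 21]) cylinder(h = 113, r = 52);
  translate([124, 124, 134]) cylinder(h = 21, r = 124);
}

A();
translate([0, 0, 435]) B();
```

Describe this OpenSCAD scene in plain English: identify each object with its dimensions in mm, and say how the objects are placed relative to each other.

A is a simple wooden stool: a rectangular seat 255 mm (x) by 280 mm (y), 31 mm thick, top face at z = 435 mm, on four square legs, each 40×40 mm in cross-section. The legs rest on z = 0, each flush with a corner of the seat. Four stretchers, 40 mm wide and 27 mm tall, connect adjacent legs with their undersides at z = 329 mm, each running between the inner faces of the legs it joins and aligned with the legs' outer faces on the other axis.

B is a spool: two coaxial disc flanges of radius 124 mm and thickness 21 mm, joined by a core cylinder of radius 52 mm and height 113 mm. The lower flange rests on z = 0 and the three cylinders share a vertical axis.

The spool is on top of the stool.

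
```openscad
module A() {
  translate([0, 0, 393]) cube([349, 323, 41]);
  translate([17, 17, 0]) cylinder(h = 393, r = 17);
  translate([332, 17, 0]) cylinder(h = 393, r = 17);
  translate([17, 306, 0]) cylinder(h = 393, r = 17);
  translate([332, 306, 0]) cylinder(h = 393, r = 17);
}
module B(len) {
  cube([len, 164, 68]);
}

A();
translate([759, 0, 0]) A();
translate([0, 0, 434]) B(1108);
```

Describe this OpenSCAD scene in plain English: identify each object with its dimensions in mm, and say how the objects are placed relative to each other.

A is a four-legged stool. The seat is 349×323 mm, 41 mm thick, top at z = 434 mm. It stands on four round legs, each 34 mm in diameter, from z = 0 to the seat underside, each leg's axis is inset half a diameter from the nearest pair of seat edges (so the leg's bounding box is flush with the corner).

B is a rectangular beam 1108 mm long (x), 164 mm deep (y), 68 mm thick (z).

The beam spans the tops of two stools placed 410 mm apart, resting at z = 434 mm.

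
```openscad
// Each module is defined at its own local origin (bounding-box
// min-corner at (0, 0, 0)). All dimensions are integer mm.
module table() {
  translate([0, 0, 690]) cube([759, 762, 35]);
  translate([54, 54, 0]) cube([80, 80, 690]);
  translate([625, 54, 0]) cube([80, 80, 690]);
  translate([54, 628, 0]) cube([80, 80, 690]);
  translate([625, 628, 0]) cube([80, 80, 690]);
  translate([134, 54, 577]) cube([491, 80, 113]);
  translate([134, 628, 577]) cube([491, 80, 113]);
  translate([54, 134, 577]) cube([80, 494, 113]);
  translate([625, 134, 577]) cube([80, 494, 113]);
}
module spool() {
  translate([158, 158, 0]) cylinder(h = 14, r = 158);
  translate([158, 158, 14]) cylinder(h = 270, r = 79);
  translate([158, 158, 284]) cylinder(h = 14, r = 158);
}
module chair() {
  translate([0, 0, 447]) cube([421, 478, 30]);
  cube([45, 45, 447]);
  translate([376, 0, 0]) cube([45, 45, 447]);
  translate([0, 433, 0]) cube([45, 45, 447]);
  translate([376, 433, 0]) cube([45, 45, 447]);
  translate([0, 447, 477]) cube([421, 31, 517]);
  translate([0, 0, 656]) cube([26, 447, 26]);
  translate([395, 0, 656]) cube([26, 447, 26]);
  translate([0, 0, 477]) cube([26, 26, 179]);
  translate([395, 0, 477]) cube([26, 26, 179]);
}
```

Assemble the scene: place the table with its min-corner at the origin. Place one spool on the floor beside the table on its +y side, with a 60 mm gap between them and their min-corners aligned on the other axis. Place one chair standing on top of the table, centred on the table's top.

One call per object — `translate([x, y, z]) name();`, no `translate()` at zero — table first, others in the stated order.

table();
translate([0, 822, 0]) spool();
translate([169, 142, 725]) chair();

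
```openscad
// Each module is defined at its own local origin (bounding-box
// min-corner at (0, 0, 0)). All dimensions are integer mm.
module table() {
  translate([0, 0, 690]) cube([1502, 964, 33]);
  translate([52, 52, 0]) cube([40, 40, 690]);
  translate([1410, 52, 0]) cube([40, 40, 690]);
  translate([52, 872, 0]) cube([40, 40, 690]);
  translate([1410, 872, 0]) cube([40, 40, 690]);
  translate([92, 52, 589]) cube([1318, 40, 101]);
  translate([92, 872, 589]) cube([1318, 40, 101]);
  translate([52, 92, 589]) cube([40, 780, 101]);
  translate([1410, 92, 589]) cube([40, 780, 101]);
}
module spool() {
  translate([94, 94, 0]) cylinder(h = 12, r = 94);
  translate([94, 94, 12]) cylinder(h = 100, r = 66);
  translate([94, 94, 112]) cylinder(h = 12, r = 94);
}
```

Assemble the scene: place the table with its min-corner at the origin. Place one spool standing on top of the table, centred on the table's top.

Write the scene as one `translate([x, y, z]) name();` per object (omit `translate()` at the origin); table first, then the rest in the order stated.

table();
translate([657, 388, 723]) spool();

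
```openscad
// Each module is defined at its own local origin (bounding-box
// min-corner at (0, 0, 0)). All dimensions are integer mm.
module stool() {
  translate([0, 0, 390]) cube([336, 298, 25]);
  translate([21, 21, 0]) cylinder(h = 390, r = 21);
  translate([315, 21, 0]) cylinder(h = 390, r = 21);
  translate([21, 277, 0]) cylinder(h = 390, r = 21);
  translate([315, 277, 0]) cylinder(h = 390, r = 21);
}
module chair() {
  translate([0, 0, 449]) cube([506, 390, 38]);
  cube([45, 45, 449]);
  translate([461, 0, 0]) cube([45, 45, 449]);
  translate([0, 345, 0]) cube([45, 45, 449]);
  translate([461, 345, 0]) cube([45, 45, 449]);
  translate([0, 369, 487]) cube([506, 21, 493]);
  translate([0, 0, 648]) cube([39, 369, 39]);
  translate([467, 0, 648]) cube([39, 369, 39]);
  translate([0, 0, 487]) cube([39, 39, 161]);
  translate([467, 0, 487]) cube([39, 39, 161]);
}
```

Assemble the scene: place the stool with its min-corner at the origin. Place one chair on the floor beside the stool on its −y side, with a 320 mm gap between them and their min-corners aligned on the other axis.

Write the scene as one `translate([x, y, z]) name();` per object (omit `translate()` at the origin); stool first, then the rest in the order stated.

stool();
translate([0, -710, 0]) chair();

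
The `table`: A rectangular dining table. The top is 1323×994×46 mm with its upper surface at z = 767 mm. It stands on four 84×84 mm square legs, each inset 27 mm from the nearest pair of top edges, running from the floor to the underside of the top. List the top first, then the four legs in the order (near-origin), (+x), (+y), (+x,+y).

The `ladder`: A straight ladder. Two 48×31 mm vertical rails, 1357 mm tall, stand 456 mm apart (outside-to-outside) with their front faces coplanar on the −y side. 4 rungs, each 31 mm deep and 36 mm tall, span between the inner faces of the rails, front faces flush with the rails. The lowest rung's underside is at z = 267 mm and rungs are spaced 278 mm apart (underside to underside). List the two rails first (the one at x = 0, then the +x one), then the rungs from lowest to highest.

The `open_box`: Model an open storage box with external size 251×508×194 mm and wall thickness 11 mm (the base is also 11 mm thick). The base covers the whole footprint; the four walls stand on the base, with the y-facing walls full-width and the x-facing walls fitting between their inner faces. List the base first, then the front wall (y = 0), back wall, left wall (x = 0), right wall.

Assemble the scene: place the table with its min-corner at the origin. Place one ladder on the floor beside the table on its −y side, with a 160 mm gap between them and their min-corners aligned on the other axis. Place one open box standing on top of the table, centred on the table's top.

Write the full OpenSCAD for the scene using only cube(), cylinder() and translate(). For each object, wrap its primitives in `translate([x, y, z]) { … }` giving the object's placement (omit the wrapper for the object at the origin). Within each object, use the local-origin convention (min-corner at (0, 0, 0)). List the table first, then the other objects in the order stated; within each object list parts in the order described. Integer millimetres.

translate([0, 0, 721]) cube([1323, 994, 46]);
translate([27, 27, 0]) cube([84, 84, 721]);
translate([1212, 27, 0]) cube([84, 84, 721]);
translate([27, 883, 0]) cube([84, 84, 721]);
translate([1212, 883, 0]) cube([84, 84, 721]);
translate([0, -191, 0]) {
  cube([48, 31, 1357]);
  translate([408, 0, 0]) cube([48, 31, 1357]);
  translate([48, 0, 267]) cube([360, 31, 36]);
  translate([48, 0, 545]) cube([360, 31, 36]);
  translate([48, 0, 823]) cube([360, 31, 36]);
  translate([48, 0, 1101]) cube([360, 31, 36]);
}
translate([536, 243, 767]) {
  cube([251, 508, 11]);
  translate([0, 0, 11]) cube([251, 11, 183]);
  translate([0, 497, 11]) cube([251, 11, 183]);
  translate([0, 11, 11]) cube([11, 486, 183]);
  translate([240, 11, 11]) cube([11, 486, 183]);
}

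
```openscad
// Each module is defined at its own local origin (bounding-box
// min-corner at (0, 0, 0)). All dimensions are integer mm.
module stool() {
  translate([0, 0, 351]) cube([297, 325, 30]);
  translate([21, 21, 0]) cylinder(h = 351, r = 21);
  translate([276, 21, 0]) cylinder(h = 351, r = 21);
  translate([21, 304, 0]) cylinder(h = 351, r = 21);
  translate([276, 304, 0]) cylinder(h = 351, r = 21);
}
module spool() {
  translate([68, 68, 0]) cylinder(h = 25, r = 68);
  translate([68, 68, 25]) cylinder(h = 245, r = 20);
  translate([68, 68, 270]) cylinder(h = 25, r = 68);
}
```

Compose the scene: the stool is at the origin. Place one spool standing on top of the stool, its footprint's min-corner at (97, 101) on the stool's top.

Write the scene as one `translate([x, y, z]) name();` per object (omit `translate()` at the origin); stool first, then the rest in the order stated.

stool();
translate([97, 101, 381]) spool();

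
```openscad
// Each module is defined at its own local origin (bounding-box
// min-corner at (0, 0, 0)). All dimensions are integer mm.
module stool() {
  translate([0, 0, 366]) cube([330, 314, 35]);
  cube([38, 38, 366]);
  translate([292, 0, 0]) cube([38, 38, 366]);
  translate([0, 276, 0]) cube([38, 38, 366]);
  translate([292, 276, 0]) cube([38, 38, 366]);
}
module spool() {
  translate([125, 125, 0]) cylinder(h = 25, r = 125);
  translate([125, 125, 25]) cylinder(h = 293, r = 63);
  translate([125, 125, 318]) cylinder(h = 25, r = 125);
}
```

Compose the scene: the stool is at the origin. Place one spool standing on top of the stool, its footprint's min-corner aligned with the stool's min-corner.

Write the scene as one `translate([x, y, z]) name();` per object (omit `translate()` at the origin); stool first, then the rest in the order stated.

stool();
translate([0, 0, 401]) spool();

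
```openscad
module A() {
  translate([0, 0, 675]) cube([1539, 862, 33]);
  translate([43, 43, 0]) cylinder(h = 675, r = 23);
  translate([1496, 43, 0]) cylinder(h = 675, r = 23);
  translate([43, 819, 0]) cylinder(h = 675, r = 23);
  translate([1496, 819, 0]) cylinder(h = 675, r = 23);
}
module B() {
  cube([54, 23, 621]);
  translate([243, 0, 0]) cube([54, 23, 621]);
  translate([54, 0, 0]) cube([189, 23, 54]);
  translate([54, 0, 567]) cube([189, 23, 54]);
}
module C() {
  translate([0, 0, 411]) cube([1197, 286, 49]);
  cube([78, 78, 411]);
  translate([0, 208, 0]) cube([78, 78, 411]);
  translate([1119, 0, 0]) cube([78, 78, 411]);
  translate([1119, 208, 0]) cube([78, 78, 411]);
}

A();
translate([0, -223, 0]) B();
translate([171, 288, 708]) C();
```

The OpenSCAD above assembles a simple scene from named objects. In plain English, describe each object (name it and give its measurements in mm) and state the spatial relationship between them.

A is a rectangular dining table. The top is 1539×862×33 mm with its upper surface at z = 708 mm. It stands on four round legs of 46 mm diameter, each leg's bounding box inset 20 mm from the nearest pair of top edges, running from the floor to the underside of the top.

B is a rectangular picture frame lying in the x–z plane (depth along y). The opening is 189 mm wide (x) by 513 mm tall (z), surrounded by a border 54 mm wide on all four sides. The frame is 23 mm deep and is made of two full-height vertical stiles with two horizontal rails fitted between them.

C is a long wooden bench with a 1197 mm (x) × 286 mm (y) seat, 49 mm thick, its top surface 460 mm above the floor. Four 78 mm square legs at the seat corners, flush with the edges, run from z = 0 to the seat underside.

The picture frame is on the floor beside the table on its −y side. The bench is on top of the table, centred.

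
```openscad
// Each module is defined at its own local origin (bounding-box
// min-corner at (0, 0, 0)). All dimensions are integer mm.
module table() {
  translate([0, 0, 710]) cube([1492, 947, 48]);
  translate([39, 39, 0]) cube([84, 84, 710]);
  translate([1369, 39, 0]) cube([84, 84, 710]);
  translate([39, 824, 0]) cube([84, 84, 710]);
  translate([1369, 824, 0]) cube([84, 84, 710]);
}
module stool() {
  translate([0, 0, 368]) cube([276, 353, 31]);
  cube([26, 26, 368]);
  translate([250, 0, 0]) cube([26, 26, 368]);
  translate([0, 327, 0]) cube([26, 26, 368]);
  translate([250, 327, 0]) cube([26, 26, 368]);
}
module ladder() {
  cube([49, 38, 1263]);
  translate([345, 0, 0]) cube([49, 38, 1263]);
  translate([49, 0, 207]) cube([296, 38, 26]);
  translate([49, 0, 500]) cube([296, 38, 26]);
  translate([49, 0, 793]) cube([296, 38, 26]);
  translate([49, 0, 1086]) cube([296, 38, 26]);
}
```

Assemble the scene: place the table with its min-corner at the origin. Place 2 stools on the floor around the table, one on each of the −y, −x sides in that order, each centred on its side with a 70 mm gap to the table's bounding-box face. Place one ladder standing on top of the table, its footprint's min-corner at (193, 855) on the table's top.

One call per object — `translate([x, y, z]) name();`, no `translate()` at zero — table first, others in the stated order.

table();
translate([608, -423, 0]) stool();
translate([-346, 297, 0]) stool();
translate([193, 855, 758]) ladder();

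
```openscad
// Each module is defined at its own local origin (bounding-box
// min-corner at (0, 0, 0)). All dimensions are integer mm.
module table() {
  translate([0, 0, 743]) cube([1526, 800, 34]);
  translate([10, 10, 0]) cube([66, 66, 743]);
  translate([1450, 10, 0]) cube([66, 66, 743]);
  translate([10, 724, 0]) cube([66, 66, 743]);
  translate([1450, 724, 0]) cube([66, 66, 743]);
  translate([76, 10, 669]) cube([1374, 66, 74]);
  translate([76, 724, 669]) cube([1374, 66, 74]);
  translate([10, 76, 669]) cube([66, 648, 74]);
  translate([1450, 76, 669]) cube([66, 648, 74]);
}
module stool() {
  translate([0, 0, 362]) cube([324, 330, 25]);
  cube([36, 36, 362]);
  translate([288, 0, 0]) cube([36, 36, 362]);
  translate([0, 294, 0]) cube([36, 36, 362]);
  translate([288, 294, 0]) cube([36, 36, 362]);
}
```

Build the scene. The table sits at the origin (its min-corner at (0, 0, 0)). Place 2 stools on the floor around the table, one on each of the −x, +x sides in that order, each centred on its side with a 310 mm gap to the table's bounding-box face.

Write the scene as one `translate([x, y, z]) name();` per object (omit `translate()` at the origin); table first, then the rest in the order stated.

table();
translate([-634, 235, 0]) stool();
translate([1836, 235, 0]) stool();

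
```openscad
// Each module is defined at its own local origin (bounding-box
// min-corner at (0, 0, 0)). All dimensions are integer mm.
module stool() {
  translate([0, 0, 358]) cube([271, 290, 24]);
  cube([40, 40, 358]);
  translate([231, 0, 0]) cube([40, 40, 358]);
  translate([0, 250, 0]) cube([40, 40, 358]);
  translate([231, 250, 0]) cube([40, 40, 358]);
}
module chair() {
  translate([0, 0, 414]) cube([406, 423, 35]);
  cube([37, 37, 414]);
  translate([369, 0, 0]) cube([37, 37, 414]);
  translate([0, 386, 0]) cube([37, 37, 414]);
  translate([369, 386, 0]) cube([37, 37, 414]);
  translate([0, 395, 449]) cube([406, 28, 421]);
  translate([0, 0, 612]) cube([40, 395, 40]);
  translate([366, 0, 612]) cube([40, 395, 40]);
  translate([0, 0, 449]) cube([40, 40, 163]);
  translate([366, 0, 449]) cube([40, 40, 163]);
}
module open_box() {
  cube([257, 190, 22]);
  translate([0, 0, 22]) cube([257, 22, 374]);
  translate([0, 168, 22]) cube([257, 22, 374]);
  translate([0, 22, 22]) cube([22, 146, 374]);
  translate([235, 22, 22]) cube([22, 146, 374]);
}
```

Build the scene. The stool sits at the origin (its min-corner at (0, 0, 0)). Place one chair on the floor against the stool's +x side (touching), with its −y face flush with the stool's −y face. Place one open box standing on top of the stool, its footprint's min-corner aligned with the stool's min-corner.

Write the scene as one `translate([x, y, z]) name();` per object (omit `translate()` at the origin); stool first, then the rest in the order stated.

stool();
translate([271, 0, 0]) chair();
translate([0, 0, 382]) open_box();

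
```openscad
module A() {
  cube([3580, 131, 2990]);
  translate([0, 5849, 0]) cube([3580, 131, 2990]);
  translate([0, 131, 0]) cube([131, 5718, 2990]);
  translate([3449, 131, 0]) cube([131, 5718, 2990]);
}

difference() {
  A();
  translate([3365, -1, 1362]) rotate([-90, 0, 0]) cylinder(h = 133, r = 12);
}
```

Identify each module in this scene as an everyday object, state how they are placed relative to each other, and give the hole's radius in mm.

A is a house frame. The house frame has a circular hole through its front wall. The hole's radius is 12 mm.

The subtracted cylinder has r = 12 mm.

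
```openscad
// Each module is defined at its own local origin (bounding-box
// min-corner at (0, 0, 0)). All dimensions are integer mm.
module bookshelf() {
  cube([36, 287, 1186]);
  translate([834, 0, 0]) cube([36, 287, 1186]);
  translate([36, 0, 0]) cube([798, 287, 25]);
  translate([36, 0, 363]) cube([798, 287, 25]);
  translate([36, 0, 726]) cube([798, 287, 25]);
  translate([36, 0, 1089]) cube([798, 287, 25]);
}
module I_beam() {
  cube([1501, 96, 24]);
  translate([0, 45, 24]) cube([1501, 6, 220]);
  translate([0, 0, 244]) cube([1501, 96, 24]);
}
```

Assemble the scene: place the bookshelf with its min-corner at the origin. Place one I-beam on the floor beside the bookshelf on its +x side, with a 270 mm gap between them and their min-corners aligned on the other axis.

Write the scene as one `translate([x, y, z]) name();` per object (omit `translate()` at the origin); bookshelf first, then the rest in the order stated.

bookshelf();
translate([1140, 0, 0]) I_beam();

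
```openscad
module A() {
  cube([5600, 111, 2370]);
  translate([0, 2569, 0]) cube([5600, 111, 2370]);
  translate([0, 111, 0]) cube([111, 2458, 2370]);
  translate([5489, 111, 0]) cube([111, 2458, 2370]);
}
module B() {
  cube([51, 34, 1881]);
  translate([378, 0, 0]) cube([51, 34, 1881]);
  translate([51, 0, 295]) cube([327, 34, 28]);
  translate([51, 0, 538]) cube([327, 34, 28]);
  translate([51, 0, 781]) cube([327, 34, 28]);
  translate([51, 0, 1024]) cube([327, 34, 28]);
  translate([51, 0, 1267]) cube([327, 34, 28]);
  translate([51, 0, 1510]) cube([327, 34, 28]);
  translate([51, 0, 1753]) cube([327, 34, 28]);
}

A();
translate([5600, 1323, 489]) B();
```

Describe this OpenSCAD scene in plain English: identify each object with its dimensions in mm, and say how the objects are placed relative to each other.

A is the wall frame of a small rectangular building: four walls, each 2370 mm tall and 111 mm thick, enclosing a footprint 5600 mm (x) by 2680 mm (y) outside-to-outside, with no floor or roof. The front and back walls (the −y and +y sides) span the full width; the two side walls fit between them.

B is a wooden ladder with two side rails of 51×34 mm section and 1881 mm height, set 429 mm apart overall. Between them run 7 rectangular rungs (34 mm deep, 28 mm thick), front faces flush with the rails' −y face. The bottom of the first rung is 295 mm above the floor and each subsequent rung is 243 mm higher than the one below.

The ladder is beside the house frame with their tops flush at z = 2370.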